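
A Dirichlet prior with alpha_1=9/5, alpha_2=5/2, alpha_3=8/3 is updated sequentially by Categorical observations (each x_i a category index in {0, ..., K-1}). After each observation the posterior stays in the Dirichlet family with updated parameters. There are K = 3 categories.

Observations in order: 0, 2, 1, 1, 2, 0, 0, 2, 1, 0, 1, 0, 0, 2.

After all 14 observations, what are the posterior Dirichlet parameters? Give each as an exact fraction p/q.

alpha_1=39/5, alpha_2=13/2, alpha_3=20/3

obs 1: x=0 → posterior Dirichlet(14/5, 5/2, 8/3)
obs 2: x=2 → posterior Dirichlet(14/5, 5/2, 11/3)
obs 3: x=1 → posterior Dirichlet(14/5, 7/2, 11/3)
obs 4: x=1 → posterior Dirichlet(14/5, 9/2, 11/3)
obs 5: x=2 → posterior Dirichlet(14/5, 9/2, 14/3)
obs 6: x=0 → posterior Dirichlet(19/5, 9/2, 14/3)
obs 7: x=0 → posterior Dirichlet(24/5, 9/2, 14/3)
obs 8: x=2 → posterior Dirichlet(24/5, 9/2, 17/3)
obs 9: x=1 → posterior Dirichlet(24/5, 11/2, 17/3)
obs 10: x=0 → posterior Dirichlet(29/5, 11/2, 17/3)
obs 11: x=1 → posterior Dirichlet(29/5, 13/2, 17/3)
obs 12: x=0 → posterior Dirichlet(34/5, 13/2, 17/3)
obs 13: x=0 → posterior Dirichlet(39/5, 13/2, 17/3)
obs 14: x=2 → posterior Dirichlet(39/5, 13/2, 20/3)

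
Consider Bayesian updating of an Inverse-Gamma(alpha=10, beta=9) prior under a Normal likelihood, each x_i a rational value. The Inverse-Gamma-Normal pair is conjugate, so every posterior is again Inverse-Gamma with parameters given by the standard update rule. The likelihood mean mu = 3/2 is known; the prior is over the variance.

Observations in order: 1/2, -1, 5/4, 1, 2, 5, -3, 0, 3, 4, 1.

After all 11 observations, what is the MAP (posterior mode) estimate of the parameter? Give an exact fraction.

obs 1: x=1/2 → posterior Inverse-Gamma(21/2, 19/2)
obs 2: x=-1 → posterior Inverse-Gamma(11, 101/8)
obs 3: x=5/4 → posterior Inverse-Gamma(23/2, 405/32)
obs 4: x=1 → posterior Inverse-Gamma(12, 409/32)
obs 5: x=2 → posterior Inverse-Gamma(25/2, 413/32)
obs 6: x=5 → posterior Inverse-Gamma(13, 609/32)
obs 7: x=-3 → posterior Inverse-Gamma(27/2, 933/32)
obs 8: x=0 → posterior Inverse-Gamma(14, 969/32)
obs 9: x=3 → posterior Inverse-Gamma(29/2, 1005/32)
obs 10: x=4 → posterior Inverse-Gamma(15, 1105/32)
obs 11: x=1 → posterior Inverse-Gamma(31/2, 1109/32)

1109/528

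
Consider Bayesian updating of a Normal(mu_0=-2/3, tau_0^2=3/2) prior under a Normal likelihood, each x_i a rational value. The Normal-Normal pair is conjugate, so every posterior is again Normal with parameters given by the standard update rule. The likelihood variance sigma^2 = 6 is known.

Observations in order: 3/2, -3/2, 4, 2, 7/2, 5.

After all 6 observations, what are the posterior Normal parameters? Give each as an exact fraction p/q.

mu_0=71/60, tau_0^2=3/5

obs 1: x=3/2 → posterior Normal(-7/30, 6/5)
obs 2: x=-3/2 → posterior Normal(-4/9, 1)
obs 3: x=4 → posterior Normal(4/21, 6/7)
obs 4: x=2 → posterior Normal(5/12, 3/4)
obs 5: x=7/2 → posterior Normal(41/54, 2/3)
obs 6: x=5 → posterior Normal(71/60, 3/5)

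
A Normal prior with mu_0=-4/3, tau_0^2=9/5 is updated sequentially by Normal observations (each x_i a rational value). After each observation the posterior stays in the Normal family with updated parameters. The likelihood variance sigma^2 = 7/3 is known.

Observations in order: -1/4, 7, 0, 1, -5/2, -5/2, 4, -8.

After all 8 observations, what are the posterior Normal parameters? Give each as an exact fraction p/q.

obs 1: x=-1/4 → posterior Normal(-641/744, 63/62)
obs 2: x=7 → posterior Normal(1627/1068, 63/89)
obs 3: x=0 → posterior Normal(1627/1392, 63/116)
obs 4: x=1 → posterior Normal(1951/1716, 63/143)
obs 5: x=-5/2 → posterior Normal(1141/2040, 63/170)
obs 6: x=-5/2 → posterior Normal(331/2364, 63/197)
obs 7: x=4 → posterior Normal(1627/2688, 9/32)
obs 8: x=-8 → posterior Normal(-965/3012, 63/251)

mu_0=-965/3012, tau_0^2=63/251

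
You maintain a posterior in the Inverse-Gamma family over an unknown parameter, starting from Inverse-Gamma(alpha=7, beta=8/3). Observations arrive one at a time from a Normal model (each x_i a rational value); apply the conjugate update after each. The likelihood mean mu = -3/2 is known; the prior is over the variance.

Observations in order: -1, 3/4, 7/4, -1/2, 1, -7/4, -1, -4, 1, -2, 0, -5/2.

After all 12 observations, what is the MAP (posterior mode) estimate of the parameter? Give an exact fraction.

obs 1: x=-1 → posterior Inverse-Gamma(15/2, 67/24)
obs 2: x=3/4 → posterior Inverse-Gamma(8, 511/96)
obs 3: x=7/4 → posterior Inverse-Gamma(17/2, 509/48)
obs 4: x=-1/2 → posterior Inverse-Gamma(9, 533/48)
obs 5: x=1 → posterior Inverse-Gamma(19/2, 683/48)
obs 6: x=-7/4 → posterior Inverse-Gamma(10, 1369/96)
obs 7: x=-1 → posterior Inverse-Gamma(21/2, 1381/96)
obs 8: x=-4 → posterior Inverse-Gamma(11, 1681/96)
obs 9: x=1 → posterior Inverse-Gamma(23/2, 1981/96)
obs 10: x=-2 → posterior Inverse-Gamma(12, 1993/96)
obs 11: x=0 → posterior Inverse-Gamma(25/2, 2101/96)
obs 12: x=-5/2 → posterior Inverse-Gamma(13, 2149/96)

307/192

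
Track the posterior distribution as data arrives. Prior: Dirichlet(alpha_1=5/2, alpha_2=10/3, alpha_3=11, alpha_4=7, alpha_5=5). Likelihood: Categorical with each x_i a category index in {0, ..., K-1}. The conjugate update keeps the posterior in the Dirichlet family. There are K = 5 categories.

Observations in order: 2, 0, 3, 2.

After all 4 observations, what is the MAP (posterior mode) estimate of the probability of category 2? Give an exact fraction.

obs 1: x=2 → posterior Dirichlet(5/2, 10/3, 12, 7, 5)
obs 2: x=0 → posterior Dirichlet(7/2, 10/3, 12, 7, 5)
obs 3: x=3 → posterior Dirichlet(7/2, 10/3, 12, 8, 5)
obs 4: x=2 → posterior Dirichlet(7/2, 10/3, 13, 8, 5)

72/167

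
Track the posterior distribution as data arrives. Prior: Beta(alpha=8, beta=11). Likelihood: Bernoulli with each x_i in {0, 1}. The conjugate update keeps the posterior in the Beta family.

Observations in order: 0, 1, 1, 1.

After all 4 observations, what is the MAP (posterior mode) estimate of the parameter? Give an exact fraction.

10/21

obs 1: x=0 → posterior Beta(8, 12)
obs 2: x=1 → posterior Beta(9, 12)
obs 3: x=1 → posterior Beta(10, 12)
obs 4: x=1 → posterior Beta(11, 12)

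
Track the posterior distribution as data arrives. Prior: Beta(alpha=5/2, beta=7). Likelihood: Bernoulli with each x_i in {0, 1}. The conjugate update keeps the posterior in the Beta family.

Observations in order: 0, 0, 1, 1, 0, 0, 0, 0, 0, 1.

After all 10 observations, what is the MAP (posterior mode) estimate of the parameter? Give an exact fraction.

obs 1: x=0 → posterior Beta(5/2, 8)
obs 2: x=0 → posterior Beta(5/2, 9)
obs 3: x=1 → posterior Beta(7/2, 9)
obs 4: x=1 → posterior Beta(9/2, 9)
obs 5: x=0 → posterior Beta(9/2, 10)
obs 6: x=0 → posterior Beta(9/2, 11)
obs 7: x=0 → posterior Beta(9/2, 12)
obs 8: x=0 → posterior Beta(9/2, 13)
obs 9: x=0 → posterior Beta(9/2, 14)
obs 10: x=1 → posterior Beta(11/2, 14)

9/35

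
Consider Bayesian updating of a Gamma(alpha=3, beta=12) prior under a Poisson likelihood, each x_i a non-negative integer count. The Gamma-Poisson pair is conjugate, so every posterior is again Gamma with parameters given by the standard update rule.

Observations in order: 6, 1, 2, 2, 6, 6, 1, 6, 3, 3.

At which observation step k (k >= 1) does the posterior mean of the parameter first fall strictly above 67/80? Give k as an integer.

obs 1: x=6 → posterior Gamma(9, 13)
obs 2: x=1 → posterior Gamma(10, 14)
obs 3: x=2 → posterior Gamma(12, 15)
obs 4: x=2 → posterior Gamma(14, 16)
obs 5: x=6 → posterior Gamma(20, 17)
obs 6: x=6 → posterior Gamma(26, 18)
obs 7: x=1 → posterior Gamma(27, 19)
obs 8: x=6 → posterior Gamma(33, 20)
obs 9: x=3 → posterior Gamma(36, 21)
obs 10: x=3 → posterior Gamma(39, 22)

k = 4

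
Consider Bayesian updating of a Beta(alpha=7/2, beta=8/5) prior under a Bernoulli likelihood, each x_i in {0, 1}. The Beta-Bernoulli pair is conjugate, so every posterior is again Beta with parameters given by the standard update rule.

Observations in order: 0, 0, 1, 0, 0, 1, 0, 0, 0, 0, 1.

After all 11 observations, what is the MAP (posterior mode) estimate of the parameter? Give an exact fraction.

obs 1: x=0 → posterior Beta(7/2, 13/5)
obs 2: x=0 → posterior Beta(7/2, 18/5)
obs 3: x=1 → posterior Beta(9/2, 18/5)
obs 4: x=0 → posterior Beta(9/2, 23/5)
obs 5: x=0 → posterior Beta(9/2, 28/5)
obs 6: x=1 → posterior Beta(11/2, 28/5)
obs 7: x=0 → posterior Beta(11/2, 33/5)
obs 8: x=0 → posterior Beta(11/2, 38/5)
obs 9: x=0 → posterior Beta(11/2, 43/5)
obs 10: x=0 → posterior Beta(11/2, 48/5)
obs 11: x=1 → posterior Beta(13/2, 48/5)

55/141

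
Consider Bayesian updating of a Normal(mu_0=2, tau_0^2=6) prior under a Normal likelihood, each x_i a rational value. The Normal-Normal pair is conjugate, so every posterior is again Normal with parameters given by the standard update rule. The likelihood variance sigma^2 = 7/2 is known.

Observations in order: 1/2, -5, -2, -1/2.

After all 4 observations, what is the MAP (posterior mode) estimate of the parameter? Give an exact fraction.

obs 1: x=1/2 → posterior Normal(20/19, 42/19)
obs 2: x=-5 → posterior Normal(-40/31, 42/31)
obs 3: x=-2 → posterior Normal(-64/43, 42/43)
obs 4: x=-1/2 → posterior Normal(-14/11, 42/55)

-14/11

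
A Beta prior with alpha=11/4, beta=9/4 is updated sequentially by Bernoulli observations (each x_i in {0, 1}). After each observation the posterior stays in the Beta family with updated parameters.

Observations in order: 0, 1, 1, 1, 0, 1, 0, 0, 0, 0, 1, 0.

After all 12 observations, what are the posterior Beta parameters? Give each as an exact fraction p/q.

obs 1: x=0 → posterior Beta(11/4, 13/4)
obs 2: x=1 → posterior Beta(15/4, 13/4)
obs 3: x=1 → posterior Beta(19/4, 13/4)
obs 4: x=1 → posterior Beta(23/4, 13/4)
obs 5: x=0 → posterior Beta(23/4, 17/4)
obs 6: x=1 → posterior Beta(27/4, 17/4)
obs 7: x=0 → posterior Beta(27/4, 21/4)
obs 8: x=0 → posterior Beta(27/4, 25/4)
obs 9: x=0 → posterior Beta(27/4, 29/4)
obs 10: x=0 → posterior Beta(27/4, 33/4)
obs 11: x=1 → posterior Beta(31/4, 33/4)
obs 12: x=0 → posterior Beta(31/4, 37/4)

alpha=31/4, beta=37/4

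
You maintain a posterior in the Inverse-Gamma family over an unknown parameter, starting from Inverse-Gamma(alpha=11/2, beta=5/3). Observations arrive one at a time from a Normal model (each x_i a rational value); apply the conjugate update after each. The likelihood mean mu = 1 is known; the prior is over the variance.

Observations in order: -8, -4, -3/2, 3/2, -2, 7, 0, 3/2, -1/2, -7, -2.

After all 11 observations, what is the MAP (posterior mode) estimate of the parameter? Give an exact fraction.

89/9

obs 1: x=-8 → posterior Inverse-Gamma(6, 253/6)
obs 2: x=-4 → posterior Inverse-Gamma(13/2, 164/3)
obs 3: x=-3/2 → posterior Inverse-Gamma(7, 1387/24)
obs 4: x=3/2 → posterior Inverse-Gamma(15/2, 695/12)
obs 5: x=-2 → posterior Inverse-Gamma(8, 749/12)
obs 6: x=7 → posterior Inverse-Gamma(17/2, 965/12)
obs 7: x=0 → posterior Inverse-Gamma(9, 971/12)
obs 8: x=3/2 → posterior Inverse-Gamma(19/2, 1945/24)
obs 9: x=-1/2 → posterior Inverse-Gamma(10, 493/6)
obs 10: x=-7 → posterior Inverse-Gamma(21/2, 685/6)
obs 11: x=-2 → posterior Inverse-Gamma(11, 356/3)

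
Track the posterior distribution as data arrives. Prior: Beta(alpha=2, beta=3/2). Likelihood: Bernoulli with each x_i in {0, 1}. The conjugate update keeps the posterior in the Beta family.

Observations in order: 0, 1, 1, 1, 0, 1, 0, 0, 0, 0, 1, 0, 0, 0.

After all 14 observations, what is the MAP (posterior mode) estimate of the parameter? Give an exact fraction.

obs 1: x=0 → posterior Beta(2, 5/2)
obs 2: x=1 → posterior Beta(3, 5/2)
obs 3: x=1 → posterior Beta(4, 5/2)
obs 4: x=1 → posterior Beta(5, 5/2)
obs 5: x=0 → posterior Beta(5, 7/2)
obs 6: x=1 → posterior Beta(6, 7/2)
obs 7: x=0 → posterior Beta(6, 9/2)
obs 8: x=0 → posterior Beta(6, 11/2)
obs 9: x=0 → posterior Beta(6, 13/2)
obs 10: x=0 → posterior Beta(6, 15/2)
obs 11: x=1 → posterior Beta(7, 15/2)
obs 12: x=0 → posterior Beta(7, 17/2)
obs 13: x=0 → posterior Beta(7, 19/2)
obs 14: x=0 → posterior Beta(7, 21/2)

12/31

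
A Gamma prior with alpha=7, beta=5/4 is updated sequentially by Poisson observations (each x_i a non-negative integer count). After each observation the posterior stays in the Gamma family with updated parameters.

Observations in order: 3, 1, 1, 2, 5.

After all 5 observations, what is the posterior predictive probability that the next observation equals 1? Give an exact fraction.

obs 1: x=3 → posterior Gamma(10, 9/4)
obs 2: x=1 → posterior Gamma(11, 13/4)
obs 3: x=1 → posterior Gamma(12, 17/4)
obs 4: x=2 → posterior Gamma(14, 21/4)
obs 5: x=5 → posterior Gamma(19, 25/4)

27648638933897018432617187500/176994576151109753197786640401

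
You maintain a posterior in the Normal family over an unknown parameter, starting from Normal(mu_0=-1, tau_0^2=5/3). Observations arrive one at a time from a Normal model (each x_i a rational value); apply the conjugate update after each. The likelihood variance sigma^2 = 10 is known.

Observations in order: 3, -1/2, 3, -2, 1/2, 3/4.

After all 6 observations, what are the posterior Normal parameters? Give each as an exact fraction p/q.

mu_0=-5/48, tau_0^2=5/6

obs 1: x=3 → posterior Normal(-3/7, 10/7)
obs 2: x=-1/2 → posterior Normal(-7/16, 5/4)
obs 3: x=3 → posterior Normal(-1/18, 10/9)
obs 4: x=-2 → posterior Normal(-1/4, 1)
obs 5: x=1/2 → posterior Normal(-2/11, 10/11)
obs 6: x=3/4 → posterior Normal(-5/48, 5/6)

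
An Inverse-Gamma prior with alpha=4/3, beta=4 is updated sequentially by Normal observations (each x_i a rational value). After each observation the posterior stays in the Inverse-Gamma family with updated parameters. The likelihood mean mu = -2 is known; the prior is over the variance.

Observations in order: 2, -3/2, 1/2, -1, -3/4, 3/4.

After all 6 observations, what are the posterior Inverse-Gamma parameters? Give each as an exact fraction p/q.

obs 1: x=2 → posterior Inverse-Gamma(11/6, 12)
obs 2: x=-3/2 → posterior Inverse-Gamma(7/3, 97/8)
obs 3: x=1/2 → posterior Inverse-Gamma(17/6, 61/4)
obs 4: x=-1 → posterior Inverse-Gamma(10/3, 63/4)
obs 5: x=-3/4 → posterior Inverse-Gamma(23/6, 529/32)
obs 6: x=3/4 → posterior Inverse-Gamma(13/3, 325/16)

alpha=13/3, beta=325/16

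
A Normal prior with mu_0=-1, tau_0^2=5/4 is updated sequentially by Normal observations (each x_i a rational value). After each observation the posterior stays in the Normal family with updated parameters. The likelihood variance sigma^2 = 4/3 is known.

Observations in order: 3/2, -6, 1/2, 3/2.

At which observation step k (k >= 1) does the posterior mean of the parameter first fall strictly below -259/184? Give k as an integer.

obs 1: x=3/2 → posterior Normal(13/62, 20/31)
obs 2: x=-6 → posterior Normal(-167/92, 10/23)
obs 3: x=1/2 → posterior Normal(-76/61, 20/61)
obs 4: x=3/2 → posterior Normal(-107/152, 5/19)

k = 2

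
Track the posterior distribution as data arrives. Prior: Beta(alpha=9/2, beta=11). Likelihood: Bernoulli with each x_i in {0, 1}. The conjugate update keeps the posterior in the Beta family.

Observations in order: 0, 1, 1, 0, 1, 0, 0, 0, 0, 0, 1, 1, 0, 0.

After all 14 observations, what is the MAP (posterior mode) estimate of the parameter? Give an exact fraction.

17/55

obs 1: x=0 → posterior Beta(9/2, 12)
obs 2: x=1 → posterior Beta(11/2, 12)
obs 3: x=1 → posterior Beta(13/2, 12)
obs 4: x=0 → posterior Beta(13/2, 13)
obs 5: x=1 → posterior Beta(15/2, 13)
obs 6: x=0 → posterior Beta(15/2, 14)
obs 7: x=0 → posterior Beta(15/2, 15)
obs 8: x=0 → posterior Beta(15/2, 16)
obs 9: x=0 → posterior Beta(15/2, 17)
obs 10: x=0 → posterior Beta(15/2, 18)
obs 11: x=1 → posterior Beta(17/2, 18)
obs 12: x=1 → posterior Beta(19/2, 18)
obs 13: x=0 → posterior Beta(19/2, 19)
obs 14: x=0 → posterior Beta(19/2, 20)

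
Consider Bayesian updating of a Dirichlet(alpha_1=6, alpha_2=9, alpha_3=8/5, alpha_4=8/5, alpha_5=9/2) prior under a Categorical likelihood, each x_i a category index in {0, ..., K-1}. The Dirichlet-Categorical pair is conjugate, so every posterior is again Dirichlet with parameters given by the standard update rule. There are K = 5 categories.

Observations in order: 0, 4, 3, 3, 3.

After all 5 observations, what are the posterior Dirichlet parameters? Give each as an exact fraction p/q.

obs 1: x=0 → posterior Dirichlet(7, 9, 8/5, 8/5, 9/2)
obs 2: x=4 → posterior Dirichlet(7, 9, 8/5, 8/5, 11/2)
obs 3: x=3 → posterior Dirichlet(7, 9, 8/5, 13/5, 11/2)
obs 4: x=3 → posterior Dirichlet(7, 9, 8/5, 18/5, 11/2)
obs 5: x=3 → posterior Dirichlet(7, 9, 8/5, 23/5, 11/2)

alpha_1=7, alpha_2=9, alpha_3=8/5, alpha_4=23/5, alpha_5=11/2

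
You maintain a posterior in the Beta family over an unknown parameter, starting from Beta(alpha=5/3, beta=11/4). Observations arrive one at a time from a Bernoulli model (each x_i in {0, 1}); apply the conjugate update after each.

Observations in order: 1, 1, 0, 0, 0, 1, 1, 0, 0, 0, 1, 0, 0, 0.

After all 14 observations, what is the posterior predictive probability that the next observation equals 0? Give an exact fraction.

obs 1: x=1 → posterior Beta(8/3, 11/4)
obs 2: x=1 → posterior Beta(11/3, 11/4)
obs 3: x=0 → posterior Beta(11/3, 15/4)
obs 4: x=0 → posterior Beta(11/3, 19/4)
obs 5: x=0 → posterior Beta(11/3, 23/4)
obs 6: x=1 → posterior Beta(14/3, 23/4)
obs 7: x=1 → posterior Beta(17/3, 23/4)
obs 8: x=0 → posterior Beta(17/3, 27/4)
obs 9: x=0 → posterior Beta(17/3, 31/4)
obs 10: x=0 → posterior Beta(17/3, 35/4)
obs 11: x=1 → posterior Beta(20/3, 35/4)
obs 12: x=0 → posterior Beta(20/3, 39/4)
obs 13: x=0 → posterior Beta(20/3, 43/4)
obs 14: x=0 → posterior Beta(20/3, 47/4)

141/221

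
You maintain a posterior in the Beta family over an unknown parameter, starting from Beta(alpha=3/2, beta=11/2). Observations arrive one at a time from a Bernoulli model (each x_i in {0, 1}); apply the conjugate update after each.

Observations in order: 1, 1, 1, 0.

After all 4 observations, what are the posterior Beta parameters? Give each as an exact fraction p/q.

alpha=9/2, beta=13/2

obs 1: x=1 → posterior Beta(5/2, 11/2)
obs 2: x=1 → posterior Beta(7/2, 11/2)
obs 3: x=1 → posterior Beta(9/2, 11/2)
obs 4: x=0 → posterior Beta(9/2, 13/2)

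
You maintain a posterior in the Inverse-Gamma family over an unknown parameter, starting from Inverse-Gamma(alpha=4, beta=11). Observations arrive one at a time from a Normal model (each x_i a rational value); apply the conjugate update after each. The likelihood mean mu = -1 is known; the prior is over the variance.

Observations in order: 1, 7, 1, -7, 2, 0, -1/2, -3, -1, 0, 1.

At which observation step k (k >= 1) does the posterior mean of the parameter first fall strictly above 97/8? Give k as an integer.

k = 4

obs 1: x=1 → posterior Inverse-Gamma(9/2, 13)
obs 2: x=7 → posterior Inverse-Gamma(5, 45)
obs 3: x=1 → posterior Inverse-Gamma(11/2, 47)
obs 4: x=-7 → posterior Inverse-Gamma(6, 65)
obs 5: x=2 → posterior Inverse-Gamma(13/2, 139/2)
obs 6: x=0 → posterior Inverse-Gamma(7, 70)
obs 7: x=-1/2 → posterior Inverse-Gamma(15/2, 561/8)
obs 8: x=-3 → posterior Inverse-Gamma(8, 577/8)
obs 9: x=-1 → posterior Inverse-Gamma(17/2, 577/8)
obs 10: x=0 → posterior Inverse-Gamma(9, 581/8)
obs 11: x=1 → posterior Inverse-Gamma(19/2, 597/8)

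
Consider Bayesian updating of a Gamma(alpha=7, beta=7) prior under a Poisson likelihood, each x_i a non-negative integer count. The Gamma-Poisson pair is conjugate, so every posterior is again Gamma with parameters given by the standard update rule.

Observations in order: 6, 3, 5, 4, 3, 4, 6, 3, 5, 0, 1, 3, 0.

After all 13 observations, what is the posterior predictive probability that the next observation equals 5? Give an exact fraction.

13187665608847654912000000000000000000000000000000000000000000000000000/195297842789076912088294565875735991988971198125214928264911310148684263

obs 1: x=6 → posterior Gamma(13, 8)
obs 2: x=3 → posterior Gamma(16, 9)
obs 3: x=5 → posterior Gamma(21, 10)
obs 4: x=4 → posterior Gamma(25, 11)
obs 5: x=3 → posterior Gamma(28, 12)
obs 6: x=4 → posterior Gamma(32, 13)
obs 7: x=6 → posterior Gamma(38, 14)
obs 8: x=3 → posterior Gamma(41, 15)
obs 9: x=5 → posterior Gamma(46, 16)
obs 10: x=0 → posterior Gamma(46, 17)
obs 11: x=1 → posterior Gamma(47, 18)
obs 12: x=3 → posterior Gamma(50, 19)
obs 13: x=0 → posterior Gamma(50, 20)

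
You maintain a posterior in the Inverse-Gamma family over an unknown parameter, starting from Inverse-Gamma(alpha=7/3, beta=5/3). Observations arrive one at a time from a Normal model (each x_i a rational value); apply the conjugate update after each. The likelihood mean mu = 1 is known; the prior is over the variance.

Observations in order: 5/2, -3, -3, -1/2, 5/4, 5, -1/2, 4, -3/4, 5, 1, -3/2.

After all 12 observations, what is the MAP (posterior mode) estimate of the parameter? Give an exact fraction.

317/64

obs 1: x=5/2 → posterior Inverse-Gamma(17/6, 67/24)
obs 2: x=-3 → posterior Inverse-Gamma(10/3, 259/24)
obs 3: x=-3 → posterior Inverse-Gamma(23/6, 451/24)
obs 4: x=-1/2 → posterior Inverse-Gamma(13/3, 239/12)
obs 5: x=5/4 → posterior Inverse-Gamma(29/6, 1915/96)
obs 6: x=5 → posterior Inverse-Gamma(16/3, 2683/96)
obs 7: x=-1/2 → posterior Inverse-Gamma(35/6, 2791/96)
obs 8: x=4 → posterior Inverse-Gamma(19/3, 3223/96)
obs 9: x=-3/4 → posterior Inverse-Gamma(41/6, 1685/48)
obs 10: x=5 → posterior Inverse-Gamma(22/3, 2069/48)
obs 11: x=1 → posterior Inverse-Gamma(47/6, 2069/48)
obs 12: x=-3/2 → posterior Inverse-Gamma(25/3, 2219/48)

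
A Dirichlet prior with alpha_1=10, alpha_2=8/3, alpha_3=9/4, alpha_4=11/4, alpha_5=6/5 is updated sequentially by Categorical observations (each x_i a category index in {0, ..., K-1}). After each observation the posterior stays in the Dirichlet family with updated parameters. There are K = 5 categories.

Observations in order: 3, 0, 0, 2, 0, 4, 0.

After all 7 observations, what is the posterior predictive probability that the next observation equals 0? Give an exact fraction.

105/194

obs 1: x=3 → posterior Dirichlet(10, 8/3, 9/4, 15/4, 6/5)
obs 2: x=0 → posterior Dirichlet(11, 8/3, 9/4, 15/4, 6/5)
obs 3: x=0 → posterior Dirichlet(12, 8/3, 9/4, 15/4, 6/5)
obs 4: x=2 → posterior Dirichlet(12, 8/3, 13/4, 15/4, 6/5)
obs 5: x=0 → posterior Dirichlet(13, 8/3, 13/4, 15/4, 6/5)
obs 6: x=4 → posterior Dirichlet(13, 8/3, 13/4, 15/4, 11/5)
obs 7: x=0 → posterior Dirichlet(14, 8/3, 13/4, 15/4, 11/5)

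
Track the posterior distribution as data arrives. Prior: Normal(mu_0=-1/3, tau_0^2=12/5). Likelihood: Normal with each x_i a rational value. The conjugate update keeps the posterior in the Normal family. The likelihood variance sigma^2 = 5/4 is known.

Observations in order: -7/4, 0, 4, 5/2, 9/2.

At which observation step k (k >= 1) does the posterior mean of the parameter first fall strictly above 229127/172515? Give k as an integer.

obs 1: x=-7/4 → posterior Normal(-277/219, 60/73)
obs 2: x=0 → posterior Normal(-277/363, 60/121)
obs 3: x=4 → posterior Normal(23/39, 60/169)
obs 4: x=5/2 → posterior Normal(659/651, 60/217)
obs 5: x=9/2 → posterior Normal(1307/795, 12/53)

k = 5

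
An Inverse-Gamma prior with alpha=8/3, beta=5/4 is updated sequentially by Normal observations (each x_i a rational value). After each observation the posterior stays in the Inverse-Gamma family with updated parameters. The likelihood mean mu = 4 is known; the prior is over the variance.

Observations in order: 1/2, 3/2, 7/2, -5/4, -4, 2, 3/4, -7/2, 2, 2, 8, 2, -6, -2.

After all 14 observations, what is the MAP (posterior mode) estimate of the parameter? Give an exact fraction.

8343/512

obs 1: x=1/2 → posterior Inverse-Gamma(19/6, 59/8)
obs 2: x=3/2 → posterior Inverse-Gamma(11/3, 21/2)
obs 3: x=7/2 → posterior Inverse-Gamma(25/6, 85/8)
obs 4: x=-5/4 → posterior Inverse-Gamma(14/3, 781/32)
obs 5: x=-4 → posterior Inverse-Gamma(31/6, 1805/32)
obs 6: x=2 → posterior Inverse-Gamma(17/3, 1869/32)
obs 7: x=3/4 → posterior Inverse-Gamma(37/6, 1019/16)
obs 8: x=-7/2 → posterior Inverse-Gamma(20/3, 1469/16)
obs 9: x=2 → posterior Inverse-Gamma(43/6, 1501/16)
obs 10: x=2 → posterior Inverse-Gamma(23/3, 1533/16)
obs 11: x=8 → posterior Inverse-Gamma(49/6, 1661/16)
obs 12: x=2 → posterior Inverse-Gamma(26/3, 1693/16)
obs 13: x=-6 → posterior Inverse-Gamma(55/6, 2493/16)
obs 14: x=-2 → posterior Inverse-Gamma(29/3, 2781/16)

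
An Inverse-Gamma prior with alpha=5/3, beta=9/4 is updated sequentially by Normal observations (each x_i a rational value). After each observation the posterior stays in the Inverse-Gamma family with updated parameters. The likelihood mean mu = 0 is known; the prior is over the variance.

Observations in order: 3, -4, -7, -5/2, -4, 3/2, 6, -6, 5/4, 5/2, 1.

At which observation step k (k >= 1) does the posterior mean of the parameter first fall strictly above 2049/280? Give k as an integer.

obs 1: x=3 → posterior Inverse-Gamma(13/6, 27/4)
obs 2: x=-4 → posterior Inverse-Gamma(8/3, 59/4)
obs 3: x=-7 → posterior Inverse-Gamma(19/6, 157/4)
obs 4: x=-5/2 → posterior Inverse-Gamma(11/3, 339/8)
obs 5: x=-4 → posterior Inverse-Gamma(25/6, 403/8)
obs 6: x=3/2 → posterior Inverse-Gamma(14/3, 103/2)
obs 7: x=6 → posterior Inverse-Gamma(31/6, 139/2)
obs 8: x=-6 → posterior Inverse-Gamma(17/3, 175/2)
obs 9: x=5/4 → posterior Inverse-Gamma(37/6, 2825/32)
obs 10: x=5/2 → posterior Inverse-Gamma(20/3, 2925/32)
obs 11: x=1 → posterior Inverse-Gamma(43/6, 2941/32)

k = 2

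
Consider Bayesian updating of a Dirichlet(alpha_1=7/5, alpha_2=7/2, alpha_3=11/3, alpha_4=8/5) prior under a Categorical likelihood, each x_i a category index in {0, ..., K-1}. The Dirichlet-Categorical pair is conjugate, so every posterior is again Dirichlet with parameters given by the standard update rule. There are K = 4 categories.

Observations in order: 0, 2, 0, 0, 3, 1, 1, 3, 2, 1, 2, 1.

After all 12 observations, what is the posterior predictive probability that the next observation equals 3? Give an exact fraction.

obs 1: x=0 → posterior Dirichlet(12/5, 7/2, 11/3, 8/5)
obs 2: x=2 → posterior Dirichlet(12/5, 7/2, 14/3, 8/5)
obs 3: x=0 → posterior Dirichlet(17/5, 7/2, 14/3, 8/5)
obs 4: x=0 → posterior Dirichlet(22/5, 7/2, 14/3, 8/5)
obs 5: x=3 → posterior Dirichlet(22/5, 7/2, 14/3, 13/5)
obs 6: x=1 → posterior Dirichlet(22/5, 9/2, 14/3, 13/5)
obs 7: x=1 → posterior Dirichlet(22/5, 11/2, 14/3, 13/5)
obs 8: x=3 → posterior Dirichlet(22/5, 11/2, 14/3, 18/5)
obs 9: x=2 → posterior Dirichlet(22/5, 11/2, 17/3, 18/5)
obs 10: x=1 → posterior Dirichlet(22/5, 13/2, 17/3, 18/5)
obs 11: x=2 → posterior Dirichlet(22/5, 13/2, 20/3, 18/5)
obs 12: x=1 → posterior Dirichlet(22/5, 15/2, 20/3, 18/5)

108/665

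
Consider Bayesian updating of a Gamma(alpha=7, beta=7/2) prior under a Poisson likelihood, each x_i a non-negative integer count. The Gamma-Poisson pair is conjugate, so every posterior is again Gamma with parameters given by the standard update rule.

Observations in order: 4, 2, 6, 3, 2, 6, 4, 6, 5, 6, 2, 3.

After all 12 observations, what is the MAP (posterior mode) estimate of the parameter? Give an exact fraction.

110/31

obs 1: x=4 → posterior Gamma(11, 9/2)
obs 2: x=2 → posterior Gamma(13, 11/2)
obs 3: x=6 → posterior Gamma(19, 13/2)
obs 4: x=3 → posterior Gamma(22, 15/2)
obs 5: x=2 → posterior Gamma(24, 17/2)
obs 6: x=6 → posterior Gamma(30, 19/2)
obs 7: x=4 → posterior Gamma(34, 21/2)
obs 8: x=6 → posterior Gamma(40, 23/2)
obs 9: x=5 → posterior Gamma(45, 25/2)
obs 10: x=6 → posterior Gamma(51, 27/2)
obs 11: x=2 → posterior Gamma(53, 29/2)
obs 12: x=3 → posterior Gamma(56, 31/2)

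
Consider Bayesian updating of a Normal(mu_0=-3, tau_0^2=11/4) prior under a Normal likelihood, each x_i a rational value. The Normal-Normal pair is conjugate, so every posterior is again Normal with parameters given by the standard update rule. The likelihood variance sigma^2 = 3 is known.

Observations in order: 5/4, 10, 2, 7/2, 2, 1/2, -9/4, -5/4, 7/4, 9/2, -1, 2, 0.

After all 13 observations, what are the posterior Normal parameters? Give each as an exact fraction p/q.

obs 1: x=5/4 → posterior Normal(-89/92, 33/23)
obs 2: x=10 → posterior Normal(351/136, 33/34)
obs 3: x=2 → posterior Normal(439/180, 11/15)
obs 4: x=7/2 → posterior Normal(593/224, 33/56)
obs 5: x=2 → posterior Normal(681/268, 33/67)
obs 6: x=1/2 → posterior Normal(703/312, 11/26)
obs 7: x=-9/4 → posterior Normal(151/89, 33/89)
obs 8: x=-5/4 → posterior Normal(549/400, 33/100)
obs 9: x=7/4 → posterior Normal(313/222, 11/37)
obs 10: x=9/2 → posterior Normal(103/61, 33/122)
obs 11: x=-1 → posterior Normal(195/133, 33/133)
obs 12: x=2 → posterior Normal(217/144, 11/48)
obs 13: x=0 → posterior Normal(7/5, 33/155)

mu_0=7/5, tau_0^2=33/155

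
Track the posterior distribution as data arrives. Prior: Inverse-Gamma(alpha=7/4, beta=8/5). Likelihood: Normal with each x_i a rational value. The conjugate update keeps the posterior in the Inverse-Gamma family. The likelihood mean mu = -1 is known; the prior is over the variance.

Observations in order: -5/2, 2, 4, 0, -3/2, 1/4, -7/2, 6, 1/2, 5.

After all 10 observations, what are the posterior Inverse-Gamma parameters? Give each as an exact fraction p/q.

alpha=27/4, beta=10861/160

obs 1: x=-5/2 → posterior Inverse-Gamma(9/4, 109/40)
obs 2: x=2 → posterior Inverse-Gamma(11/4, 289/40)
obs 3: x=4 → posterior Inverse-Gamma(13/4, 789/40)
obs 4: x=0 → posterior Inverse-Gamma(15/4, 809/40)
obs 5: x=-3/2 → posterior Inverse-Gamma(17/4, 407/20)
obs 6: x=1/4 → posterior Inverse-Gamma(19/4, 3381/160)
obs 7: x=-7/2 → posterior Inverse-Gamma(21/4, 3881/160)
obs 8: x=6 → posterior Inverse-Gamma(23/4, 7801/160)
obs 9: x=1/2 → posterior Inverse-Gamma(25/4, 7981/160)
obs 10: x=5 → posterior Inverse-Gamma(27/4, 10861/160)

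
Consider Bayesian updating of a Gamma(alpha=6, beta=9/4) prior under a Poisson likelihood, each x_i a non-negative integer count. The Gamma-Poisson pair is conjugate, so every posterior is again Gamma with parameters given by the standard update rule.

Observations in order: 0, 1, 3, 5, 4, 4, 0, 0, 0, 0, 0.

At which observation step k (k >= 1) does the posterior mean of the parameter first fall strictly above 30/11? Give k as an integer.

k = 6

obs 1: x=0 → posterior Gamma(6, 13/4)
obs 2: x=1 → posterior Gamma(7, 17/4)
obs 3: x=3 → posterior Gamma(10, 21/4)
obs 4: x=5 → posterior Gamma(15, 25/4)
obs 5: x=4 → posterior Gamma(19, 29/4)
obs 6: x=4 → posterior Gamma(23, 33/4)
obs 7: x=0 → posterior Gamma(23, 37/4)
obs 8: x=0 → posterior Gamma(23, 41/4)
obs 9: x=0 → posterior Gamma(23, 45/4)
obs 10: x=0 → posterior Gamma(23, 49/4)
obs 11: x=0 → posterior Gamma(23, 53/4)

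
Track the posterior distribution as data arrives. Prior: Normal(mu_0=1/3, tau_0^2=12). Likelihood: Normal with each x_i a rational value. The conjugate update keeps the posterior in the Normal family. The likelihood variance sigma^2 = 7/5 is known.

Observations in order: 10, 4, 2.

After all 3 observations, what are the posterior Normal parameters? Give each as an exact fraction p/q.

obs 1: x=10 → posterior Normal(1807/201, 84/67)
obs 2: x=4 → posterior Normal(2527/381, 84/127)
obs 3: x=2 → posterior Normal(2887/561, 84/187)

mu_0=2887/561, tau_0^2=84/187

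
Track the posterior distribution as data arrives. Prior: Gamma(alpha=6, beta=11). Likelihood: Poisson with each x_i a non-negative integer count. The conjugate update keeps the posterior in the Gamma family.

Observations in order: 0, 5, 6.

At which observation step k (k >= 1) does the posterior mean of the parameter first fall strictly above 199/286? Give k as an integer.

obs 1: x=0 → posterior Gamma(6, 12)
obs 2: x=5 → posterior Gamma(11, 13)
obs 3: x=6 → posterior Gamma(17, 14)

k = 2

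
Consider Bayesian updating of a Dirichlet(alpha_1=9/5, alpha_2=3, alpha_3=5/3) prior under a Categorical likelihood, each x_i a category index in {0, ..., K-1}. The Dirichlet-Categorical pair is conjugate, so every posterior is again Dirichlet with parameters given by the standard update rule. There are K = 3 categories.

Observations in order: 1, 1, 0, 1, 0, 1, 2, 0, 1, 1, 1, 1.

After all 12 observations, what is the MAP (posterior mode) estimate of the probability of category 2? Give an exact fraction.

25/232

obs 1: x=1 → posterior Dirichlet(9/5, 4, 5/3)
obs 2: x=1 → posterior Dirichlet(9/5, 5, 5/3)
obs 3: x=0 → posterior Dirichlet(14/5, 5, 5/3)
obs 4: x=1 → posterior Dirichlet(14/5, 6, 5/3)
obs 5: x=0 → posterior Dirichlet(19/5, 6, 5/3)
obs 6: x=1 → posterior Dirichlet(19/5, 7, 5/3)
obs 7: x=2 → posterior Dirichlet(19/5, 7, 8/3)
obs 8: x=0 → posterior Dirichlet(24/5, 7, 8/3)
obs 9: x=1 → posterior Dirichlet(24/5, 8, 8/3)
obs 10: x=1 → posterior Dirichlet(24/5, 9, 8/3)
obs 11: x=1 → posterior Dirichlet(24/5, 10, 8/3)
obs 12: x=1 → posterior Dirichlet(24/5, 11, 8/3)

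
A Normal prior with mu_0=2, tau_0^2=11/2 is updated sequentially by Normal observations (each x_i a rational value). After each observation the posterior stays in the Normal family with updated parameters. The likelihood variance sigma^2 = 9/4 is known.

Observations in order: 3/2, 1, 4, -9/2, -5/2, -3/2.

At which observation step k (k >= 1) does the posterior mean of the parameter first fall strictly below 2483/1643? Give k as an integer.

k = 2

obs 1: x=3/2 → posterior Normal(51/31, 99/62)
obs 2: x=1 → posterior Normal(73/53, 99/106)
obs 3: x=4 → posterior Normal(161/75, 33/50)
obs 4: x=-9/2 → posterior Normal(62/97, 99/194)
obs 5: x=-5/2 → posterior Normal(1/17, 99/238)
obs 6: x=-3/2 → posterior Normal(-26/141, 33/94)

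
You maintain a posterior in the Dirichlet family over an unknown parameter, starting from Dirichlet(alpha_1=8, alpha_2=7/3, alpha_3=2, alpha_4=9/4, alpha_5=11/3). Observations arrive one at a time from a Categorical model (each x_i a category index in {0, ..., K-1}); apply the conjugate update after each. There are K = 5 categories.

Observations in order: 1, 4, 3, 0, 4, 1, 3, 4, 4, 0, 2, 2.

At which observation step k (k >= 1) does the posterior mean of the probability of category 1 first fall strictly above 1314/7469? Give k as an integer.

k = 6

obs 1: x=1 → posterior Dirichlet(8, 10/3, 2, 9/4, 11/3)
obs 2: x=4 → posterior Dirichlet(8, 10/3, 2, 9/4, 14/3)
obs 3: x=3 → posterior Dirichlet(8, 10/3, 2, 13/4, 14/3)
obs 4: x=0 → posterior Dirichlet(9, 10/3, 2, 13/4, 14/3)
obs 5: x=4 → posterior Dirichlet(9, 10/3, 2, 13/4, 17/3)
obs 6: x=1 → posterior Dirichlet(9, 13/3, 2, 13/4, 17/3)
obs 7: x=3 → posterior Dirichlet(9, 13/3, 2, 17/4, 17/3)
obs 8: x=4 → posterior Dirichlet(9, 13/3, 2, 17/4, 20/3)
obs 9: x=4 → posterior Dirichlet(9, 13/3, 2, 17/4, 23/3)
obs 10: x=0 → posterior Dirichlet(10, 13/3, 2, 17/4, 23/3)
obs 11: x=2 → posterior Dirichlet(10, 13/3, 3, 17/4, 23/3)
obs 12: x=2 → posterior Dirichlet(10, 13/3, 4, 17/4, 23/3)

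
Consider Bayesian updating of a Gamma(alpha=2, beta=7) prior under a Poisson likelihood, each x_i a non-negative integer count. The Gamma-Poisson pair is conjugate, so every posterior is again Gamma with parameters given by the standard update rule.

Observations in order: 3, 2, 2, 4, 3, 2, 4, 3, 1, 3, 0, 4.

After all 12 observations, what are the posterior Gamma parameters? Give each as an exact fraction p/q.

obs 1: x=3 → posterior Gamma(5, 8)
obs 2: x=2 → posterior Gamma(7, 9)
obs 3: x=2 → posterior Gamma(9, 10)
obs 4: x=4 → posterior Gamma(13, 11)
obs 5: x=3 → posterior Gamma(16, 12)
obs 6: x=2 → posterior Gamma(18, 13)
obs 7: x=4 → posterior Gamma(22, 14)
obs 8: x=3 → posterior Gamma(25, 15)
obs 9: x=1 → posterior Gamma(26, 16)
obs 10: x=3 → posterior Gamma(29, 17)
obs 11: x=0 → posterior Gamma(29, 18)
obs 12: x=4 → posterior Gamma(33, 19)

alpha=33, beta=19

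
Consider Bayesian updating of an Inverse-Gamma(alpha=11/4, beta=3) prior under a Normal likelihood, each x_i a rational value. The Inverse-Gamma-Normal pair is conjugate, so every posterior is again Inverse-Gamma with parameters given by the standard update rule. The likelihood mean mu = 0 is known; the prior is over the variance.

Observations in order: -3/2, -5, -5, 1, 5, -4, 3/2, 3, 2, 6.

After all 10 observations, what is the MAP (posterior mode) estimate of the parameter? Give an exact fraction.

obs 1: x=-3/2 → posterior Inverse-Gamma(13/4, 33/8)
obs 2: x=-5 → posterior Inverse-Gamma(15/4, 133/8)
obs 3: x=-5 → posterior Inverse-Gamma(17/4, 233/8)
obs 4: x=1 → posterior Inverse-Gamma(19/4, 237/8)
obs 5: x=5 → posterior Inverse-Gamma(21/4, 337/8)
obs 6: x=-4 → posterior Inverse-Gamma(23/4, 401/8)
obs 7: x=3/2 → posterior Inverse-Gamma(25/4, 205/4)
obs 8: x=3 → posterior Inverse-Gamma(27/4, 223/4)
obs 9: x=2 → posterior Inverse-Gamma(29/4, 231/4)
obs 10: x=6 → posterior Inverse-Gamma(31/4, 303/4)

303/35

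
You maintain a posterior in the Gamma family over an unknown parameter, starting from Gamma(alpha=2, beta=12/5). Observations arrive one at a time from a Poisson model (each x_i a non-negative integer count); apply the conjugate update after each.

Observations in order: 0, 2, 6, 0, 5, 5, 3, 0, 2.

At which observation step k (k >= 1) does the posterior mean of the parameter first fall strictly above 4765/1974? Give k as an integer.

obs 1: x=0 → posterior Gamma(2, 17/5)
obs 2: x=2 → posterior Gamma(4, 22/5)
obs 3: x=6 → posterior Gamma(10, 27/5)
obs 4: x=0 → posterior Gamma(10, 32/5)
obs 5: x=5 → posterior Gamma(15, 37/5)
obs 6: x=5 → posterior Gamma(20, 42/5)
obs 7: x=3 → posterior Gamma(23, 47/5)
obs 8: x=0 → posterior Gamma(23, 52/5)
obs 9: x=2 → posterior Gamma(25, 57/5)

k = 7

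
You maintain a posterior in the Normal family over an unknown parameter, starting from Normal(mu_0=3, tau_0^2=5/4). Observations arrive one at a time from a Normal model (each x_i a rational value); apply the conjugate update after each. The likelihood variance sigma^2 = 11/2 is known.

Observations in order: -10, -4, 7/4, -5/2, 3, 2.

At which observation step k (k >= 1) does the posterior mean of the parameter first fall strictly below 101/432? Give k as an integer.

obs 1: x=-10 → posterior Normal(16/27, 55/54)
obs 2: x=-4 → posterior Normal(-1/8, 55/64)
obs 3: x=7/4 → posterior Normal(19/148, 55/74)
obs 4: x=-5/2 → posterior Normal(-31/168, 55/84)
obs 5: x=3 → posterior Normal(29/188, 55/94)
obs 6: x=2 → posterior Normal(69/208, 55/104)

k = 2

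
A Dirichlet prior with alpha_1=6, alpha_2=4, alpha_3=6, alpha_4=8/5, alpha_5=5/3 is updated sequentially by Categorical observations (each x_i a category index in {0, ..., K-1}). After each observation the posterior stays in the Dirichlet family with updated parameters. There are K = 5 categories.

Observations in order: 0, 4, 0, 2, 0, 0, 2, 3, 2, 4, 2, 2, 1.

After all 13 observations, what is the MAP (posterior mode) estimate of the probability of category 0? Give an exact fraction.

obs 1: x=0 → posterior Dirichlet(7, 4, 6, 8/5, 5/3)
obs 2: x=4 → posterior Dirichlet(7, 4, 6, 8/5, 8/3)
obs 3: x=0 → posterior Dirichlet(8, 4, 6, 8/5, 8/3)
obs 4: x=2 → posterior Dirichlet(8, 4, 7, 8/5, 8/3)
obs 5: x=0 → posterior Dirichlet(9, 4, 7, 8/5, 8/3)
obs 6: x=0 → posterior Dirichlet(10, 4, 7, 8/5, 8/3)
obs 7: x=2 → posterior Dirichlet(10, 4, 8, 8/5, 8/3)
obs 8: x=3 → posterior Dirichlet(10, 4, 8, 13/5, 8/3)
obs 9: x=2 → posterior Dirichlet(10, 4, 9, 13/5, 8/3)
obs 10: x=4 → posterior Dirichlet(10, 4, 9, 13/5, 11/3)
obs 11: x=2 → posterior Dirichlet(10, 4, 10, 13/5, 11/3)
obs 12: x=2 → posterior Dirichlet(10, 4, 11, 13/5, 11/3)
obs 13: x=1 → posterior Dirichlet(10, 5, 11, 13/5, 11/3)

135/409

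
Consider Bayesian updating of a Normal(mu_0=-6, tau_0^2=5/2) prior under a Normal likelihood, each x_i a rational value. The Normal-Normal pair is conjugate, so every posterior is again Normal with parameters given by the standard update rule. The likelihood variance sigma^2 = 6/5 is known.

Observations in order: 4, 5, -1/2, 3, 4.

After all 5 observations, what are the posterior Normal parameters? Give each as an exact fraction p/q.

mu_0=631/274, tau_0^2=30/137

obs 1: x=4 → posterior Normal(28/37, 30/37)
obs 2: x=5 → posterior Normal(153/62, 15/31)
obs 3: x=-1/2 → posterior Normal(281/174, 10/29)
obs 4: x=3 → posterior Normal(431/224, 15/56)
obs 5: x=4 → posterior Normal(631/274, 30/137)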